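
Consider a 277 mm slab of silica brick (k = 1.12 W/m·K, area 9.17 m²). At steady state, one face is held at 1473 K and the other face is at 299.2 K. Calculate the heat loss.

Q = kA·ΔT/L = 1.12 × 9.17 × |1473 K − 299.2 K| / 0.277 = 43500 W

Q = 43.5 kW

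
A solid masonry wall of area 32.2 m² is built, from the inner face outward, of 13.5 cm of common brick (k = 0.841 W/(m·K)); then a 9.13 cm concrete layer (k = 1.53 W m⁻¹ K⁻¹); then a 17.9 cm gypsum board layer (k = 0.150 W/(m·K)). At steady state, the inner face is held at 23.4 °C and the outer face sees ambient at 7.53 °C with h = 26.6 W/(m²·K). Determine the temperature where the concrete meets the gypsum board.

Treat each layer as a resistance in series:
  R_common brick = L/(kA) = 0.135/(0.841·32.2) = 0.004985 K/W
  R_concrete = L/(kA) = 0.0913/(1.53·32.2) = 0.001853 K/W
  R_gypsum board = L/(kA) = 0.179/(0.150·32.2) = 0.03706 K/W
  R_conv,out = 1/(hA) = 1/(26.6·32.2) = 0.001168 K/W
ΣR = 0.004985 + 0.001853 + 0.03706 + 0.001168 = 0.04507 K/W
Q = ΔT/ΣR = (23.4 °C − 7.53 °C)/0.04507 = 352.1 W
From the inner boundary to the concrete/gypsum board interface, ΣR_partial = 0.006838 K/W.
T_interface = T_in − Q·ΣR_partial = 23.4 °C − (352.1)(0.006838) = 21.0 °C

T = 21.0 °C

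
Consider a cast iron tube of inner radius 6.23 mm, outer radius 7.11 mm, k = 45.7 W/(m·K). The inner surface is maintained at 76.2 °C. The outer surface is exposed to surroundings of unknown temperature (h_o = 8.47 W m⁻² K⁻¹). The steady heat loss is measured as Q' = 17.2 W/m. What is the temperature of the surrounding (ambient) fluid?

Sum the resistances:
  R'_cast iron = ln(0.00711/0.00623)/(2πk) = 0.1321/(2π·45.7) = 4.601×10^-4 m·K/W
  R'_conv,out = 1/(2πr h) = 1/(2π·0.00711·8.47) = 2.643 m·K/W
ΣR = 2.643 m·K/W
ΔT = Q'·ΣR = 17.2 × 2.643 = 45.46 K
Heat flows outward, so T_out = T_in − ΔT = 76.2 − 45.46 = 30.7 °C

T_out = 30.7 °C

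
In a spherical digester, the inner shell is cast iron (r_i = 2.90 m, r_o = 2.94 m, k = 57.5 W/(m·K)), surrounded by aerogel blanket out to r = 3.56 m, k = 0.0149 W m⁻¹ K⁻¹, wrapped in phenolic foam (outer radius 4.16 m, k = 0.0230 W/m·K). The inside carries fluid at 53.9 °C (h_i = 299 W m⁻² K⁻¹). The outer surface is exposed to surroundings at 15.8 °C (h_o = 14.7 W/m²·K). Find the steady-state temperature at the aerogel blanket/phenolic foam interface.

T = 27.5 °C

Treat each layer as a resistance in series:
  R_conv,in = 1/(4πr²h) = 1/(4π·2.90²·299) = 3.165×10^-5 K/W
  R_cast iron = (1/2.90 − 1/2.94)/(4πk) = 0.004692/(4π·57.5) = 6.493×10^-6 K/W
  R_aerogel blanket = (1/2.94 − 1/3.56)/(4πk) = 0.05924/(4π·0.0149) = 0.3164 K/W
  R_phenolic foam = (1/3.56 − 1/4.16)/(4πk) = 0.04051/(4π·0.0230) = 0.1402 K/W
  R_conv,out = 1/(4πr²h) = 1/(4π·4.16²·14.7) = 3.128×10^-4 K/W
ΣR = 3.165×10^-5 + 6.493×10^-6 + 0.3164 + 0.1402 + 3.128×10^-4 = 0.4570 K/W
Q = ΔT/ΣR = (53.9 °C − 15.8 °C)/0.4570 = 83.37 W
From the inner boundary to the aerogel blanket/phenolic foam interface, ΣR_partial = 0.3164 K/W.
T_interface = T_in − Q·ΣR_partial = 53.9 °C − (83.37)(0.3164) = 27.5 °C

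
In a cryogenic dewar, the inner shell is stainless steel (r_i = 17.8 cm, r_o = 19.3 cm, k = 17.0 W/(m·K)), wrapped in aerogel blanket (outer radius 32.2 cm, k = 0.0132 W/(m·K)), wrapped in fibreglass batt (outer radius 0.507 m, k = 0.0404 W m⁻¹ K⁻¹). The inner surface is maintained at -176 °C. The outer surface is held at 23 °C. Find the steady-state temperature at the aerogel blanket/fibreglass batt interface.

Series thermal resistances, inner to outer:
  R_stainless steel = (1/0.178 − 1/0.193)/(4πk) = 0.4366/(4π·17.0) = 0.002044 K/W
  R_aerogel blanket = (1/0.193 − 1/0.322)/(4πk) = 2.076/(4π·0.0132) = 12.51 K/W
  R_fibreglass batt = (1/0.322 − 1/0.507)/(4πk) = 1.133/(4π·0.0404) = 2.232 K/W
ΣR = 0.002044 + 12.51 + 2.232 = 14.74 K/W
Q = ΔT/ΣR = (-176 °C − 23 °C)/14.74 = -13.50 W
From the inner boundary to the aerogel blanket/fibreglass batt interface, ΣR_partial = 12.51 K/W.
T_interface = T_in − Q·ΣR_partial = -176 °C − (-13.50)(12.51) = -7.1 °C

T = -7.1 °C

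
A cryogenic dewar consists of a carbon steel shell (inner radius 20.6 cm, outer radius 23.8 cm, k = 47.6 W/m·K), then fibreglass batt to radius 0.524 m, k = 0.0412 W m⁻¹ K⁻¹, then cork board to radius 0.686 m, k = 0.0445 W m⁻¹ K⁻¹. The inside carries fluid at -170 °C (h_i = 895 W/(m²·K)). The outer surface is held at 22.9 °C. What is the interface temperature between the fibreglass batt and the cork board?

Treat each layer as a resistance in series:
  R_conv,in = 1/(4πr²h) = 1/(4π·0.206²·895) = 0.002095 K/W
  R_carbon steel = (1/0.206 − 1/0.238)/(4πk) = 0.6527/(4π·47.6) = 0.001091 K/W
  R_fibreglass batt = (1/0.238 − 1/0.524)/(4πk) = 2.293/(4π·0.0412) = 4.429 K/W
  R_cork board = (1/0.524 − 1/0.686)/(4πk) = 0.4507/(4π·0.0445) = 0.8059 K/W
ΣR = 0.002095 + 0.001091 + 4.429 + 0.8059 = 5.238 K/W
Q = ΔT/ΣR = (-170 °C − 22.9 °C)/5.238 = -36.83 W
From the inner boundary to the fibreglass batt/cork board interface, ΣR_partial = 4.432 K/W.
T_interface = T_in − Q·ΣR_partial = -170 °C − (-36.83)(4.432) = -6.8 °C

T = -6.8 °C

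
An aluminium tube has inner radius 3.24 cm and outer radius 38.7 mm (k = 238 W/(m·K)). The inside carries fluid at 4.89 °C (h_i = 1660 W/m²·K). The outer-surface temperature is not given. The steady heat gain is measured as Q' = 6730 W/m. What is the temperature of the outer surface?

Sum the resistances:
  R'_conv,in = 1/(2πr h) = 1/(2π·0.0324·1660) = 0.002959 m·K/W
  R'_aluminium = ln(0.0387/0.0324)/(2πk) = 0.1777/(2π·238) = 1.188×10^-4 m·K/W
ΣR = 0.003078 m·K/W
ΔT = Q'·ΣR = 6730 × 0.003078 = 20.71 K
Heat flows inward, so T_out = T_in + ΔT = 4.89 + 20.71 = 25.6 °C

T_out = 25.6 °C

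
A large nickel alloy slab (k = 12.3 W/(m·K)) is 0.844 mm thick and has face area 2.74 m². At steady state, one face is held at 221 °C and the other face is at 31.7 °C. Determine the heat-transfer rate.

Q = 7.56×10^6 W

Q = kA·ΔT/L = 12.3 × 2.74 × |221 °C − 31.7 °C| / 8.44×10^-4 = 7.56×10^6 W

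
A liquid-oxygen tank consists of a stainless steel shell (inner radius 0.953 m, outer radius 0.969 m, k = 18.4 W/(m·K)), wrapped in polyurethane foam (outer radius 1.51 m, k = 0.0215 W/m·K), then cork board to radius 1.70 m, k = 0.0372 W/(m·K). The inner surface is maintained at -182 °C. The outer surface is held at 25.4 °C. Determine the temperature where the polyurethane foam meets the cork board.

Treat each layer as a resistance in series:
  R_stainless steel = (1/0.953 − 1/0.969)/(4πk) = 0.01733/(4π·18.4) = 7.493×10^-5 K/W
  R_polyurethane foam = (1/0.969 − 1/1.51)/(4πk) = 0.3697/(4π·0.0215) = 1.369 K/W
  R_cork board = (1/1.51 − 1/1.70)/(4πk) = 0.07402/(4π·0.0372) = 0.1583 K/W
ΣR = 7.493×10^-5 + 1.369 + 0.1583 = 1.527 K/W
Q = ΔT/ΣR = (-182 °C − 25.4 °C)/1.527 = -135.8 W
From the inner boundary to the polyurethane foam/cork board interface, ΣR_partial = 1.369 K/W.
T_interface = T_in − Q·ΣR_partial = -182 °C − (-135.8)(1.369) = 3.9 °C

T = 3.9 °C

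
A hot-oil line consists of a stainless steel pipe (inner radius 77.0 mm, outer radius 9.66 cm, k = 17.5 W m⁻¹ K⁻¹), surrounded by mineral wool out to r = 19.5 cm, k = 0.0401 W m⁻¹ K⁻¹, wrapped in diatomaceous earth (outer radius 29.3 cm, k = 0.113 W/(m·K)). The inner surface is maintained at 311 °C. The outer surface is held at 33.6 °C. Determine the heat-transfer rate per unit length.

Treat each layer as a resistance in series:
  R'_stainless steel = ln(0.0966/0.0770)/(2πk) = 0.2268/(2π·17.5) = 0.002062 m·K/W
  R'_mineral wool = ln(0.195/0.0966)/(2πk) = 0.7024/(2π·0.0401) = 2.788 m·K/W
  R'_diatomaceous earth = ln(0.293/0.195)/(2πk) = 0.4072/(2π·0.113) = 0.5735 m·K/W
ΣR = 0.002062 + 2.788 + 0.5735 = 3.364 m·K/W
Q' = ΔT/ΣR = (311 °C − 33.6 °C)/3.364 = 82.5 W/m

Q' = 82.5 W/m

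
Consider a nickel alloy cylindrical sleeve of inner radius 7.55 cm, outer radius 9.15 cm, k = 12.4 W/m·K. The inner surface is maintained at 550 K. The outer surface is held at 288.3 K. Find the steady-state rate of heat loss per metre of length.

Q' = 2πk·ΔT/ln(r₂/r₁) = 2π × 12.4 × 261.7 / ln(0.0915/0.0755) = 1.06×10^5 W/m

Q' = 106 kW/m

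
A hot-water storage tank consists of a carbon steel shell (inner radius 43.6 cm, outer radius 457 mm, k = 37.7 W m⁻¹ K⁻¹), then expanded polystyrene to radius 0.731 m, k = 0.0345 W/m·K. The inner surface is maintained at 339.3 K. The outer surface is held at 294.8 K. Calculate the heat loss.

Q = 23.5 W

Resistance network (inner→outer):
  R_carbon steel = (1/0.436 − 1/0.457)/(4πk) = 0.1054/(4π·37.7) = 2.225×10^-4 K/W
  R_expanded polystyrene = (1/0.457 − 1/0.731)/(4πk) = 0.8202/(4π·0.0345) = 1.892 K/W
ΣR = 2.225×10^-4 + 1.892 = 1.892 K/W
Q = ΔT/ΣR = (339.3 K − 294.8 K)/1.892 = 23.5 W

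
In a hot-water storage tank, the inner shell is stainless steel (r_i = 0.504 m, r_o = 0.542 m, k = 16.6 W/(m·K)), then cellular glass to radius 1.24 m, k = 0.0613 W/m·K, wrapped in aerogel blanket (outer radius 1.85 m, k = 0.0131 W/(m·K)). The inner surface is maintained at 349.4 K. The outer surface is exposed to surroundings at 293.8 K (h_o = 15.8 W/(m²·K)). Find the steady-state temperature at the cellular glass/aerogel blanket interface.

Series thermal resistances, inner to outer:
  R_stainless steel = (1/0.504 − 1/0.542)/(4πk) = 0.1391/(4π·16.6) = 6.669×10^-4 K/W
  R_cellular glass = (1/0.542 − 1/1.24)/(4πk) = 1.039/(4π·0.0613) = 1.348 K/W
  R_aerogel blanket = (1/1.24 − 1/1.85)/(4πk) = 0.2659/(4π·0.0131) = 1.615 K/W
  R_conv,out = 1/(4πr²h) = 1/(4π·1.85²·15.8) = 0.001472 K/W
ΣR = 6.669×10^-4 + 1.348 + 1.615 + 0.001472 = 2.965 K/W
Q = ΔT/ΣR = (349.4 K − 293.8 K)/2.965 = 18.75 W
From the inner boundary to the cellular glass/aerogel blanket interface, ΣR_partial = 1.349 K/W.
T_interface = T_in − Q·ΣR_partial = 349.4 K − (18.75)(1.349) = 324.1 K

T = 324.1 K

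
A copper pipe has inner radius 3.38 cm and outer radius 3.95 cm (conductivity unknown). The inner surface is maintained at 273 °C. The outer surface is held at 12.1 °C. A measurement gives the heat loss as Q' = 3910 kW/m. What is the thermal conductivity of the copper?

ΣR = ΔT/Q' = |273 − 12.1|/3.91×10^6 = 6.673×10^-5 m·K/W
ln(r₂/r₁)/(2πk) = 6.673×10^-5 ⇒ k = 0.1558/(2π·6.673×10^-5) = 372 W/m·K

k = 372 W/m·K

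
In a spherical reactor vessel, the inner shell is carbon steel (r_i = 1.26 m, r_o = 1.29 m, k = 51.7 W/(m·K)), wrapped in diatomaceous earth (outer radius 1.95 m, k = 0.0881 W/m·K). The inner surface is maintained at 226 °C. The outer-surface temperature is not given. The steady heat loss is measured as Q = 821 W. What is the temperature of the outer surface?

Sum the resistances:
  R_carbon steel = (1/1.26 − 1/1.29)/(4πk) = 0.01846/(4π·51.7) = 2.841×10^-5 K/W
  R_diatomaceous earth = (1/1.29 − 1/1.95)/(4πk) = 0.2624/(4π·0.0881) = 0.2370 K/W
ΣR = 0.2370 K/W
ΔT = Q·ΣR = 821 × 0.2370 = 194.6 K
Heat flows outward, so T_out = T_in − ΔT = 226 − 194.6 = 31.4 °C

T_out = 31.4 °C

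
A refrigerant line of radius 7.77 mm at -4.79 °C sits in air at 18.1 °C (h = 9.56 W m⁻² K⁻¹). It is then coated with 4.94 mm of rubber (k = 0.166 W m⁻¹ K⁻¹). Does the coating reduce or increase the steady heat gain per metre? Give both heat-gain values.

increases: 10.7 → 12.8 W/m

Critical radius for a cylinder: r_cr = k/h = 0.0174 m = 1.74 cm.
Outer radius after coating: r₂ = 0.00777 + 0.00494 = 0.01271 m.
Since r₁ < r_cr and r₂ ≤ r_cr, the coating moves toward the maximum at r_cr — heat gain rises.
Bare: R = 1/(2πr₁h) = 2.143 m·K/W; Q = 22.89/2.143 = 10.7 W/m.
Coated: R = R_cond + R_conv = 1.782 m·K/W; Q = 22.89/1.782 = 12.8 W/m.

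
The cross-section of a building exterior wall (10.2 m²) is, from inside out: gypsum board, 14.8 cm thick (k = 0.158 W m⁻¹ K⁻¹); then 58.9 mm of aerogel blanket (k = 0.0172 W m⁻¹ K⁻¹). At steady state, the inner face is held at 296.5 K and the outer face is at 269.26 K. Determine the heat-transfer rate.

Resistance network (inner→outer):
  R_gypsum board = L/(kA) = 0.148/(0.158·10.2) = 0.09183 K/W
  R_aerogel blanket = L/(kA) = 0.0589/(0.0172·10.2) = 0.3357 K/W
ΣR = 0.09183 + 0.3357 = 0.4275 K/W
Q = ΔT/ΣR = (296.5 K − 269.26 K)/0.4275 = 63.7 W

Q = 63.7 W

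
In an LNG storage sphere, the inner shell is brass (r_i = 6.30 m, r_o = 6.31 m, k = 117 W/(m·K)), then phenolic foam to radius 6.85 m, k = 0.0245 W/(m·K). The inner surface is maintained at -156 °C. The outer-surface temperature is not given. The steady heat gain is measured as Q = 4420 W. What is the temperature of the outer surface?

T_out = 23.4 °C

Series resistances:
  R_brass = (1/6.30 − 1/6.31)/(4πk) = 2.516×10^-4/(4π·117) = 1.711×10^-7 K/W
  R_phenolic foam = (1/6.31 − 1/6.85)/(4πk) = 0.01249/(4π·0.0245) = 0.04058 K/W
ΣR = 0.04058 K/W
ΔT = Q·ΣR = 4420 × 0.04058 = 179.4 K
Heat flows inward, so T_out = T_in + ΔT = -156 + 179.4 = 23.4 °C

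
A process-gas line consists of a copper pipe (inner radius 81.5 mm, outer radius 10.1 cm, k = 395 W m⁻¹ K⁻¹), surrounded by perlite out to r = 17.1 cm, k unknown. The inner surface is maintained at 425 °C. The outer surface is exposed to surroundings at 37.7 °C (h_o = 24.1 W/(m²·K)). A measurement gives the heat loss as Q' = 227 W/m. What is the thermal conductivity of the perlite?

k = 0.0503 W/m·K

ΣR = ΔT/Q' = |425 − 37.7|/227 = 1.706 m·K/W
Known resistances:
  R'_copper = ln(0.101/0.0815)/(2πk) = 0.2145/(2π·395) = 8.643×10^-5 m·K/W
  R'_conv,out = 1/(2πr h) = 1/(2π·0.171·24.1) = 0.03862 m·K/W
R_perlite = ΣR − ΣR_known = 1.706 − 0.03871 = 1.667 m·K/W
ln(r₂/r₁)/(2πk) = 1.667 ⇒ k = 0.5265/(2π·1.667) = 0.0503 W/m·K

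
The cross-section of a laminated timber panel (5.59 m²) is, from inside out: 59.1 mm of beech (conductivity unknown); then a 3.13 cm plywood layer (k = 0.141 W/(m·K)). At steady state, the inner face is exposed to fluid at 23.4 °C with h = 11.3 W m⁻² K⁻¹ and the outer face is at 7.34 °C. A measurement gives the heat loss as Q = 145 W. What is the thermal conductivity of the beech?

ΣR = ΔT/Q = |23.4 − 7.34|/145 = 0.1108 K/W
Known resistances:
  R_conv,in = 1/(hA) = 1/(11.3·5.59) = 0.01583 K/W
  R_plywood = L/(kA) = 0.0313/(0.141·5.59) = 0.03971 K/W
R_beech = ΣR − ΣR_known = 0.1108 − 0.05554 = 0.05526 K/W
L/(kA) = 0.05526 ⇒ k = 0.0591/(0.05526·5.59) = 0.191 W/m·K

k = 0.191 W/m·K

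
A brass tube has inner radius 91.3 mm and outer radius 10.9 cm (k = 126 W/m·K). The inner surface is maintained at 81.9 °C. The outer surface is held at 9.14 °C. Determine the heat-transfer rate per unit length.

Q' = 2πk·ΔT/ln(r₂/r₁) = 2π × 126 × 72.76 / ln(0.109/0.0913) = 3.25×10^5 W/m

Q' = 3.25×10^5 W/m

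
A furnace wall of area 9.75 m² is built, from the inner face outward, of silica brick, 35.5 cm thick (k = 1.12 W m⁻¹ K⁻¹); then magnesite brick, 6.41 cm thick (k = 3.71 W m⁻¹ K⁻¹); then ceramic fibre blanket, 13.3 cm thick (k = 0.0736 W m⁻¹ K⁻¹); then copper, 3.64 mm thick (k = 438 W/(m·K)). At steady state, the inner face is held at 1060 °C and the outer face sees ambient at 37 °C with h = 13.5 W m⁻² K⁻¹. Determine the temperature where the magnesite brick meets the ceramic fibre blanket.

Resistance network (inner→outer):
  R_silica brick = L/(kA) = 0.355/(1.12·9.75) = 0.03251 K/W
  R_magnesite brick = L/(kA) = 0.0641/(3.71·9.75) = 0.001772 K/W
  R_ceramic fibre blanket = L/(kA) = 0.133/(0.0736·9.75) = 0.1853 K/W
  R_copper = L/(kA) = 0.00364/(438·9.75) = 8.524×10^-7 K/W
  R_conv,out = 1/(hA) = 1/(13.5·9.75) = 0.007597 K/W
ΣR = 0.03251 + 0.001772 + 0.1853 + 8.524×10^-7 + 0.007597 = 0.2272 K/W
Q = ΔT/ΣR = (1060 °C − 37 °C)/0.2272 = 4503 W
From the inner boundary to the magnesite brick/ceramic fibre blanket interface, ΣR_partial = 0.03428 K/W.
T_interface = T_in − Q·ΣR_partial = 1060 °C − (4503)(0.03428) = 906 °C

T = 906 °C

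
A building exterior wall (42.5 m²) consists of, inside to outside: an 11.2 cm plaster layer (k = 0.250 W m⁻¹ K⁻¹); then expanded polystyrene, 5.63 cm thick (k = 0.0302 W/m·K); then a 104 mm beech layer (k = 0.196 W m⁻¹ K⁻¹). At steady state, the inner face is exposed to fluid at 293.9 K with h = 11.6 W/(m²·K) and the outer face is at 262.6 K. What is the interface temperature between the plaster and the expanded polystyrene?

Series thermal resistances, inner to outer:
  R_conv,in = 1/(hA) = 1/(11.6·42.5) = 0.002028 K/W
  R_plaster = L/(kA) = 0.112/(0.250·42.5) = 0.01054 K/W
  R_expanded polystyrene = L/(kA) = 0.0563/(0.0302·42.5) = 0.04386 K/W
  R_beech = L/(kA) = 0.104/(0.196·42.5) = 0.01248 K/W
ΣR = 0.002028 + 0.01054 + 0.04386 + 0.01248 = 0.06891 K/W
Q = ΔT/ΣR = (293.9 K − 262.6 K)/0.06891 = 454.2 W
From the inner boundary to the plaster/expanded polystyrene interface, ΣR_partial = 0.01257 K/W.
T_interface = T_in − Q·ΣR_partial = 293.9 K − (454.2)(0.01257) = 288.2 K

T = 288.2 K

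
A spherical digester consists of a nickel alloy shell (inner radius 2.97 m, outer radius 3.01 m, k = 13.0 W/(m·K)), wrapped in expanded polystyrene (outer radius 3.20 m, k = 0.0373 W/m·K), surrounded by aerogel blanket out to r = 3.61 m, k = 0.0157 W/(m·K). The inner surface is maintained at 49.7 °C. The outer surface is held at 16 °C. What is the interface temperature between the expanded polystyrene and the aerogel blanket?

Series thermal resistances, inner to outer:
  R_nickel alloy = (1/2.97 − 1/3.01)/(4πk) = 0.004474/(4π·13.0) = 2.739×10^-5 K/W
  R_expanded polystyrene = (1/3.01 − 1/3.20)/(4πk) = 0.01973/(4π·0.0373) = 0.04208 K/W
  R_aerogel blanket = (1/3.20 − 1/3.61)/(4πk) = 0.03549/(4π·0.0157) = 0.1799 K/W
ΣR = 2.739×10^-5 + 0.04208 + 0.1799 = 0.2220 K/W
Q = ΔT/ΣR = (49.7 °C − 16 °C)/0.2220 = 151.8 W
From the inner boundary to the expanded polystyrene/aerogel blanket interface, ΣR_partial = 0.04211 K/W.
T_interface = T_in − Q·ΣR_partial = 49.7 °C − (151.8)(0.04211) = 43.3 °C

T = 43.3 °C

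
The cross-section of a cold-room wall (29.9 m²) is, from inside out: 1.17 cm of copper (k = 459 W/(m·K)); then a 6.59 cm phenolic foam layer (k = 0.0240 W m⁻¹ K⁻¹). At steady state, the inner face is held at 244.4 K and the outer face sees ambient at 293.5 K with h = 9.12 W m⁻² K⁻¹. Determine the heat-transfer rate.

Treat each layer as a resistance in series:
  R_copper = L/(kA) = 0.0117/(459·29.9) = 8.525×10^-7 K/W
  R_phenolic foam = L/(kA) = 0.0659/(0.0240·29.9) = 0.09183 K/W
  R_conv,out = 1/(hA) = 1/(9.12·29.9) = 0.003667 K/W
ΣR = 8.525×10^-7 + 0.09183 + 0.003667 = 0.09550 K/W
Q = ΔT/ΣR = (244.4 K − 293.5 K)/0.09550 = -514 W
(Negative Q ⇒ heat flows inward; heat gain = 514 W.)

Q = 514 W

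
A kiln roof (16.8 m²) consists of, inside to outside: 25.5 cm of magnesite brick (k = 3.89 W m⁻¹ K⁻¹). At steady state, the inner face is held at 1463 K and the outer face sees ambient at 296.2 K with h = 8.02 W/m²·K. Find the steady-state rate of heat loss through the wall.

Q = 103 kW

Treat each layer as a resistance in series:
  R_magnesite brick = L/(kA) = 0.255/(3.89·16.8) = 0.003902 K/W
  R_conv,out = 1/(hA) = 1/(8.02·16.8) = 0.007422 K/W
ΣR = 0.003902 + 0.007422 = 0.01132 K/W
Q = ΔT/ΣR = (1463 K − 296.2 K)/0.01132 = 1.03×10^5 W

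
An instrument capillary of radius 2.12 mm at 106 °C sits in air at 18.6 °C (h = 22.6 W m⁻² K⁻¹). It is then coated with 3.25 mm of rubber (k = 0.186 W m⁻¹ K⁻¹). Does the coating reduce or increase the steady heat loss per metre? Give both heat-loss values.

increases: 26.3 → 41.5 W/m

Critical radius for a cylinder: r_cr = k/h = 0.00823 m = 0.823 cm.
Outer radius after coating: r₂ = 0.00212 + 0.00325 = 0.00537 m.
Since r₁ < r_cr and r₂ ≤ r_cr, the coating moves toward the maximum at r_cr — heat loss rises.
Bare: R = 1/(2πr₁h) = 3.322 m·K/W; Q = 87.4/3.322 = 26.3 W/m.
Coated: R = R_cond + R_conv = 2.107 m·K/W; Q = 87.4/2.107 = 41.5 W/m.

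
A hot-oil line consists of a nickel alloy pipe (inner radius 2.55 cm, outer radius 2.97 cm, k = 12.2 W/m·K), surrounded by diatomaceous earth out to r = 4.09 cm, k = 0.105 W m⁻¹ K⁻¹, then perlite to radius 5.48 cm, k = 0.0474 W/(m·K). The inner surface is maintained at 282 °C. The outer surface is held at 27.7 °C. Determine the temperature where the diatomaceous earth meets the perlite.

T = 198 °C

Treat each layer as a resistance in series:
  R'_nickel alloy = ln(0.0297/0.0255)/(2πk) = 0.1525/(2π·12.2) = 0.001989 m·K/W
  R'_diatomaceous earth = ln(0.0409/0.0297)/(2πk) = 0.3200/(2π·0.105) = 0.4850 m·K/W
  R'_perlite = ln(0.0548/0.0409)/(2πk) = 0.2926/(2π·0.0474) = 0.9823 m·K/W
ΣR = 0.001989 + 0.4850 + 0.9823 = 1.469 m·K/W
Q' = ΔT/ΣR = (282 °C − 27.7 °C)/1.469 = 173.1 W/m
From the inner boundary to the diatomaceous earth/perlite interface, ΣR_partial = 0.4870 m·K/W.
T_interface = T_in − Q'·ΣR_partial = 282 °C − (173.1)(0.4870) = 198 °C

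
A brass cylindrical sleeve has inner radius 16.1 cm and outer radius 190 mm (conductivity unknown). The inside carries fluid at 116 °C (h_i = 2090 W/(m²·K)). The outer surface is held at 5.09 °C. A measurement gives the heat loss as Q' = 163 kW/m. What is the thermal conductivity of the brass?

k = 127 W/m·K

ΣR = ΔT/Q' = |116 − 5.09|/1.63×10^5 = 6.804×10^-4 m·K/W
Known resistances:
  R'_conv,in = 1/(2πr h) = 1/(2π·0.161·2090) = 4.730×10^-4 m·K/W
R_brass = ΣR − ΣR_known = 6.804×10^-4 − 4.730×10^-4 = 2.074×10^-4 m·K/W
ln(r₂/r₁)/(2πk) = 2.074×10^-4 ⇒ k = 0.1656/(2π·2.074×10^-4) = 127 W/m·K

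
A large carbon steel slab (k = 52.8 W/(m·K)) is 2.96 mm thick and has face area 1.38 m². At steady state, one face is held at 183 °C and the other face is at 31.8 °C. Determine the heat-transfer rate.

Q = kA·ΔT/L = 52.8 × 1.38 × |183 °C − 31.8 °C| / 0.00296 = 3.72×10^6 W

Q = 3720 kW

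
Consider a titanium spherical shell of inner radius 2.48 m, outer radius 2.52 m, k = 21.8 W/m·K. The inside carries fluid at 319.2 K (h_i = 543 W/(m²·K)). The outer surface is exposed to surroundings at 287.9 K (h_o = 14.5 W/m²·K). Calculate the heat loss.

Q = 34.3 kW

Resistance network (inner→outer):
  R_conv,in = 1/(4πr²h) = 1/(4π·2.48²·543) = 2.383×10^-5 K/W
  R_titanium = (1/2.48 − 1/2.52)/(4πk) = 0.006400/(4π·21.8) = 2.336×10^-5 K/W
  R_conv,out = 1/(4πr²h) = 1/(4π·2.52²·14.5) = 8.642×10^-4 K/W
ΣR = 2.383×10^-5 + 2.336×10^-5 + 8.642×10^-4 = 9.114×10^-4 K/W
Q = ΔT/ΣR = (319.2 K − 287.9 K)/9.114×10^-4 = 34300 W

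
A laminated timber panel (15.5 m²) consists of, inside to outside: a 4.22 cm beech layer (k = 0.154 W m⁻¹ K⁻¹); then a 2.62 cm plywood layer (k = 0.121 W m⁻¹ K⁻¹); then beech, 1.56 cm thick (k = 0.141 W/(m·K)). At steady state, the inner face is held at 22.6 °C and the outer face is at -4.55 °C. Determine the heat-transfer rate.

Q = 700 W

Treat each layer as a resistance in series:
  R_beech = L/(kA) = 0.0422/(0.154·15.5) = 0.01768 K/W
  R_plywood = L/(kA) = 0.0262/(0.121·15.5) = 0.01397 K/W
  R_beech = L/(kA) = 0.0156/(0.141·15.5) = 0.007138 K/W
ΣR = 0.01768 + 0.01397 + 0.007138 = 0.03879 K/W
Q = ΔT/ΣR = (22.6 °C − -4.55 °C)/0.03879 = 700 W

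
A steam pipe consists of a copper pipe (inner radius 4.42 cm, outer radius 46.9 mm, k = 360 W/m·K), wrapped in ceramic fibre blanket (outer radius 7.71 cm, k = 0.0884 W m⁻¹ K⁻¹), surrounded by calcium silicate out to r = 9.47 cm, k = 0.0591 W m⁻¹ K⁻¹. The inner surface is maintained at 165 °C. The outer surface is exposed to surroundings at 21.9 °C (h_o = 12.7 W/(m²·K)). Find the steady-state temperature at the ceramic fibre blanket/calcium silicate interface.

T = 84.0 °C

Treat each layer as a resistance in series:
  R'_copper = ln(0.0469/0.0442)/(2πk) = 0.05929/(2π·360) = 2.621×10^-5 m·K/W
  R'_ceramic fibre blanket = ln(0.0771/0.0469)/(2πk) = 0.4971/(2π·0.0884) = 0.8950 m·K/W
  R'_calcium silicate = ln(0.0947/0.0771)/(2πk) = 0.2056/(2π·0.0591) = 0.5537 m·K/W
  R'_conv,out = 1/(2πr h) = 1/(2π·0.0947·12.7) = 0.1323 m·K/W
ΣR = 2.621×10^-5 + 0.8950 + 0.5537 + 0.1323 = 1.581 m·K/W
Q' = ΔT/ΣR = (165 °C − 21.9 °C)/1.581 = 90.51 W/m
From the inner boundary to the ceramic fibre blanket/calcium silicate interface, ΣR_partial = 0.8950 m·K/W.
T_interface = T_in − Q'·ΣR_partial = 165 °C − (90.51)(0.8950) = 84.0 °C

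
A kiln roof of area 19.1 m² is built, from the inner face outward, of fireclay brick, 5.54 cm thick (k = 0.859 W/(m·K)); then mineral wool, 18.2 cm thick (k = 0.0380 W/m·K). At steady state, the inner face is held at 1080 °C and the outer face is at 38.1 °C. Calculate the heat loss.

Series thermal resistances, inner to outer:
  R_fireclay brick = L/(kA) = 0.0554/(0.859·19.1) = 0.003377 K/W
  R_mineral wool = L/(kA) = 0.182/(0.0380·19.1) = 0.2508 K/W
ΣR = 0.003377 + 0.2508 = 0.2542 K/W
Q = ΔT/ΣR = (1080 °C − 38.1 °C)/0.2542 = 4100 W

Q = 4.10 kW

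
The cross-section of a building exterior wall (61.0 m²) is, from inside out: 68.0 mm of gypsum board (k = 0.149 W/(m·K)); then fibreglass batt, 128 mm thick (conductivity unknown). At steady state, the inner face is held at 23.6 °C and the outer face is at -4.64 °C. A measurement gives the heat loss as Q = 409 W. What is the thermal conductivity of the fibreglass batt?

k = 0.0341 W/m·K

ΣR = ΔT/Q = |23.6 − -4.64|/409 = 0.06905 K/W
Known resistances:
  R_gypsum board = L/(kA) = 0.0680/(0.149·61.0) = 0.007482 K/W
R_fibreglass batt = ΣR − ΣR_known = 0.06905 − 0.007482 = 0.06157 K/W
L/(kA) = 0.06157 ⇒ k = 0.128/(0.06157·61.0) = 0.0341 W/m·K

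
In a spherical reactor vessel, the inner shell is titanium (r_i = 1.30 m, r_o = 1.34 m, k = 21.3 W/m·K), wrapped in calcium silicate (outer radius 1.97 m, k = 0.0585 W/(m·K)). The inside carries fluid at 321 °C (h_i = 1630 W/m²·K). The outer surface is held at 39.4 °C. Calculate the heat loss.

Q = 867 W

Series thermal resistances, inner to outer:
  R_conv,in = 1/(4πr²h) = 1/(4π·1.30²·1630) = 2.889×10^-5 K/W
  R_titanium = (1/1.30 − 1/1.34)/(4πk) = 0.02296/(4π·21.3) = 8.579×10^-5 K/W
  R_calcium silicate = (1/1.34 − 1/1.97)/(4πk) = 0.2387/(4π·0.0585) = 0.3246 K/W
ΣR = 2.889×10^-5 + 8.579×10^-5 + 0.3246 = 0.3247 K/W
Q = ΔT/ΣR = (321 °C − 39.4 °C)/0.3247 = 867 W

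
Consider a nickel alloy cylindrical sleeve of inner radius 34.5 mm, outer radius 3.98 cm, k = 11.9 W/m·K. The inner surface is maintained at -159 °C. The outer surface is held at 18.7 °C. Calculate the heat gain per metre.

Q' = 93.0 kW/m

Q' = 2πk·ΔT/ln(r₂/r₁) = 2π × 11.9 × 177.7 / ln(0.0398/0.0345) = 93000 W/m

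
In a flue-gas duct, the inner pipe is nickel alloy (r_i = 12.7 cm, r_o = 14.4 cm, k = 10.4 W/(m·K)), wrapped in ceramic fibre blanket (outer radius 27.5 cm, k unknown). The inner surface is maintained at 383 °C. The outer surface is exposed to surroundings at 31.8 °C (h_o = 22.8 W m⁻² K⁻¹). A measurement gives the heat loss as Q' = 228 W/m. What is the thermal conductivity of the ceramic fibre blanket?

k = 0.0681 W/m·K

ΣR = ΔT/Q' = |383 − 31.8|/228 = 1.540 m·K/W
Known resistances:
  R'_nickel alloy = ln(0.144/0.127)/(2πk) = 0.1256/(2π·10.4) = 0.001923 m·K/W
  R'_conv,out = 1/(2πr h) = 1/(2π·0.275·22.8) = 0.02538 m·K/W
R_ceramic fibre blanket = ΣR − ΣR_known = 1.540 − 0.02730 = 1.513 m·K/W
ln(r₂/r₁)/(2πk) = 1.513 ⇒ k = 0.6470/(2π·1.513) = 0.0681 W/m·K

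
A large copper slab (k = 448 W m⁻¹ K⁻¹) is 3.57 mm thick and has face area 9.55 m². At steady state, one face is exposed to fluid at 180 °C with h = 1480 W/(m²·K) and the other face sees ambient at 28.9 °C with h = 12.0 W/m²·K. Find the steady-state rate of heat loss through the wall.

Q = 17.2 kW

Resistance network (inner→outer):
  R_conv,in = 1/(hA) = 1/(1480·9.55) = 7.075×10^-5 K/W
  R_copper = L/(kA) = 0.00357/(448·9.55) = 8.344×10^-7 K/W
  R_conv,out = 1/(hA) = 1/(12.0·9.55) = 0.008726 K/W
ΣR = 7.075×10^-5 + 8.344×10^-7 + 0.008726 = 0.008798 K/W
Q = ΔT/ΣR = (180 °C − 28.9 °C)/0.008798 = 17200 W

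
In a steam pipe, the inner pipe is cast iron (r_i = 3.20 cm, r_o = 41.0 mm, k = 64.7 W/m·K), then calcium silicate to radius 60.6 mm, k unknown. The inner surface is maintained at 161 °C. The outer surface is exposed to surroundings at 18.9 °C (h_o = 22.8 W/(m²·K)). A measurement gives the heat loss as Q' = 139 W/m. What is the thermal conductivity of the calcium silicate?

ΣR = ΔT/Q' = |161 − 18.9|/139 = 1.022 m·K/W
Known resistances:
  R'_cast iron = ln(0.0410/0.0320)/(2πk) = 0.2478/(2π·64.7) = 6.096×10^-4 m·K/W
  R'_conv,out = 1/(2πr h) = 1/(2π·0.0606·22.8) = 0.1152 m·K/W
R_calcium silicate = ΣR − ΣR_known = 1.022 − 0.1158 = 0.9062 m·K/W
ln(r₂/r₁)/(2πk) = 0.9062 ⇒ k = 0.3907/(2π·0.9062) = 0.0686 W/m·K

k = 0.0686 W/m·K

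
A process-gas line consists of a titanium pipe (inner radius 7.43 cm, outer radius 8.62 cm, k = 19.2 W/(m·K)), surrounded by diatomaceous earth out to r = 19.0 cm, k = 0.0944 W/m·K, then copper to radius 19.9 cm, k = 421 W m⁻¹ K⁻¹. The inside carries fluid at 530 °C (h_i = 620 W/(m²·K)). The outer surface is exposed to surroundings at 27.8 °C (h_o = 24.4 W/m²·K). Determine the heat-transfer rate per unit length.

Series thermal resistances, inner to outer:
  R'_conv,in = 1/(2πr h) = 1/(2π·0.0743·620) = 0.003455 m·K/W
  R'_titanium = ln(0.0862/0.0743)/(2πk) = 0.1486/(2π·19.2) = 0.001231 m·K/W
  R'_diatomaceous earth = ln(0.190/0.0862)/(2πk) = 0.7904/(2π·0.0944) = 1.333 m·K/W
  R'_copper = ln(0.199/0.190)/(2πk) = 0.04628/(2π·421) = 1.750×10^-5 m·K/W
  R'_conv,out = 1/(2πr h) = 1/(2π·0.199·24.4) = 0.03278 m·K/W
ΣR = 0.003455 + 0.001231 + 1.333 + 1.750×10^-5 + 0.03278 = 1.370 m·K/W
Q' = ΔT/ΣR = (530 °C − 27.8 °C)/1.370 = 367 W/m

Q' = 367 W/m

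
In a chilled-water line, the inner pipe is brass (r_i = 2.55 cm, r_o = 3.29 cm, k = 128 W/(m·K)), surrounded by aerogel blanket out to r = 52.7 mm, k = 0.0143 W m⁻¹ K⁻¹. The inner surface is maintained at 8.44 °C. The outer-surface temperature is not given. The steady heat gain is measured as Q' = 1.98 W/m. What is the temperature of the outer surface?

Sum the resistances:
  R'_brass = ln(0.0329/0.0255)/(2πk) = 0.2548/(2π·128) = 3.168×10^-4 m·K/W
  R'_aerogel blanket = ln(0.0527/0.0329)/(2πk) = 0.4711/(2π·0.0143) = 5.244 m·K/W
ΣR = 5.244 m·K/W
ΔT = Q'·ΣR = 1.98 × 5.244 = 10.38 K
Heat flows inward, so T_out = T_in + ΔT = 8.44 + 10.38 = 18.8 °C

T_out = 18.8 °C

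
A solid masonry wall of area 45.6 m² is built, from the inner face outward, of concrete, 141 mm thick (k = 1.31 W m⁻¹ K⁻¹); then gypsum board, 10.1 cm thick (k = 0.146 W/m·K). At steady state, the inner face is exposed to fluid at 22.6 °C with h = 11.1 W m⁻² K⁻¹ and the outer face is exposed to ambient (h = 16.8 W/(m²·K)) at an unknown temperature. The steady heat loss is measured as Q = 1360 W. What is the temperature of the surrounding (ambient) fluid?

T_out = -5.70 °C

Sum the resistances:
  R_conv,in = 1/(hA) = 1/(11.1·45.6) = 0.001976 K/W
  R_concrete = L/(kA) = 0.141/(1.31·45.6) = 0.002360 K/W
  R_gypsum board = L/(kA) = 0.101/(0.146·45.6) = 0.01517 K/W
  R_conv,out = 1/(hA) = 1/(16.8·45.6) = 0.001305 K/W
ΣR = 0.02081 K/W
ΔT = Q·ΣR = 1360 × 0.02081 = 28.30 K
Heat flows outward, so T_out = T_in − ΔT = 22.6 − 28.30 = -5.70 °C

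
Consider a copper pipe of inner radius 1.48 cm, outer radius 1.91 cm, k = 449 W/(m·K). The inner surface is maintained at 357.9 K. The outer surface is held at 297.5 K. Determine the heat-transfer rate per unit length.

Q' = 668 kW/m

Q' = 2πk·ΔT/ln(r₂/r₁) = 2π × 449 × 60.4 / ln(0.0191/0.0148) = 6.68×10^5 W/m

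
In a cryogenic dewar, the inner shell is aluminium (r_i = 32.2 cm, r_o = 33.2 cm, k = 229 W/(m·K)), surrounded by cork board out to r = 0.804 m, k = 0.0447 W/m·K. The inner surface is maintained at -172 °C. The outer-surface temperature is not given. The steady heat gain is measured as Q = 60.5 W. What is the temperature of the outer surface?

Series resistances:
  R_aluminium = (1/0.322 − 1/0.332)/(4πk) = 0.09354/(4π·229) = 3.251×10^-5 K/W
  R_cork board = (1/0.332 − 1/0.804)/(4πk) = 1.768/(4π·0.0447) = 3.148 K/W
ΣR = 3.148 K/W
ΔT = Q·ΣR = 60.5 × 3.148 = 190.5 K
Heat flows inward, so T_out = T_in + ΔT = -172 + 190.5 = 18.5 °C

T_out = 18.5 °C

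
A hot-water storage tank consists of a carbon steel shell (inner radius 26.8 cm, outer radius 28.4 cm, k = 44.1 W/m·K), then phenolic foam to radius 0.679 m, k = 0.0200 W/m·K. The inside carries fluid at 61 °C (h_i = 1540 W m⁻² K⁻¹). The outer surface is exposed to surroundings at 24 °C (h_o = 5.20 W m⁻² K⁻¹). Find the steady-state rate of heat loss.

Series thermal resistances, inner to outer:
  R_conv,in = 1/(4πr²h) = 1/(4π·0.268²·1540) = 7.194×10^-4 K/W
  R_carbon steel = (1/0.268 − 1/0.284)/(4πk) = 0.2102/(4π·44.1) = 3.793×10^-4 K/W
  R_phenolic foam = (1/0.284 − 1/0.679)/(4πk) = 2.048/(4π·0.0200) = 8.150 K/W
  R_conv,out = 1/(4πr²h) = 1/(4π·0.679²·5.20) = 0.03319 K/W
ΣR = 7.194×10^-4 + 3.793×10^-4 + 8.150 + 0.03319 = 8.184 K/W
Q = ΔT/ΣR = (61 °C − 24 °C)/8.184 = 4.52 W

Q = 4.52 W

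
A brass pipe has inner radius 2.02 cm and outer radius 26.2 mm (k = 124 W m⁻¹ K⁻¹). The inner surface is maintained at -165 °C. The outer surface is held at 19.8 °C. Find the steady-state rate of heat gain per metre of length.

Q' = 2πk·ΔT/ln(r₂/r₁) = 2π × 124 × 184.8 / ln(0.0262/0.0202) = 5.54×10^5 W/m

Q' = 554 kW/m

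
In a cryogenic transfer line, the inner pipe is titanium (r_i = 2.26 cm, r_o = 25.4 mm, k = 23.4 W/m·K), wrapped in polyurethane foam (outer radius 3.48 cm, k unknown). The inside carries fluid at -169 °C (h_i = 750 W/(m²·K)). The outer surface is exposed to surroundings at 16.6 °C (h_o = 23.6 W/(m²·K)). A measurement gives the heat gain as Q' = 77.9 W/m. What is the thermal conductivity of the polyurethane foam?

ΣR = ΔT/Q' = |-169 − 16.6|/77.9 = 2.383 m·K/W
Known resistances:
  R'_conv,in = 1/(2πr h) = 1/(2π·0.0226·750) = 0.009390 m·K/W
  R'_titanium = ln(0.0254/0.0226)/(2πk) = 0.1168/(2π·23.4) = 7.944×10^-4 m·K/W
  R'_conv,out = 1/(2πr h) = 1/(2π·0.0348·23.6) = 0.1938 m·K/W
R_polyurethane foam = ΣR − ΣR_known = 2.383 − 0.2040 = 2.179 m·K/W
ln(r₂/r₁)/(2πk) = 2.179 ⇒ k = 0.3149/(2π·2.179) = 0.0230 W/m·K

k = 0.0230 W/m·K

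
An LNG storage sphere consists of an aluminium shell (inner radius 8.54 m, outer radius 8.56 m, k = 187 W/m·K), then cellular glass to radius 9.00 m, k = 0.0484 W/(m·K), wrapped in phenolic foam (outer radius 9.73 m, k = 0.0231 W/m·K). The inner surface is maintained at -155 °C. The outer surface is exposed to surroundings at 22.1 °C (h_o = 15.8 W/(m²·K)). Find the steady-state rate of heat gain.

Treat each layer as a resistance in series:
  R_aluminium = (1/8.54 − 1/8.56)/(4πk) = 2.736×10^-4/(4π·187) = 1.164×10^-7 K/W
  R_cellular glass = (1/8.56 − 1/9.00)/(4πk) = 0.005711/(4π·0.0484) = 0.009390 K/W
  R_phenolic foam = (1/9.00 − 1/9.73)/(4πk) = 0.008336/(4π·0.0231) = 0.02872 K/W
  R_conv,out = 1/(4πr²h) = 1/(4π·9.73²·15.8) = 5.320×10^-5 K/W
ΣR = 1.164×10^-7 + 0.009390 + 0.02872 + 5.320×10^-5 = 0.03816 K/W
Q = ΔT/ΣR = (-155 °C − 22.1 °C)/0.03816 = -4640 W
(Negative Q ⇒ heat flows inward; heat gain = 4640 W.)

Q = 4.64 kW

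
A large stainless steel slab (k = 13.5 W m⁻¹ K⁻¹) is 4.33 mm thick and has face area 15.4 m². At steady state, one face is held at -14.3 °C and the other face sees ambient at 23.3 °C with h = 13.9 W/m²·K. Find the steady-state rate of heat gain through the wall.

Treat each layer as a resistance in series:
  R_stainless steel = L/(kA) = 0.00433/(13.5·15.4) = 2.083×10^-5 K/W
  R_conv,out = 1/(hA) = 1/(13.9·15.4) = 0.004672 K/W
ΣR = 2.083×10^-5 + 0.004672 = 0.004693 K/W
Q = ΔT/ΣR = (-14.3 °C − 23.3 °C)/0.004693 = -8010 W
(Negative Q ⇒ heat flows inward; heat gain = 8010 W.)

Q = 8.01 kW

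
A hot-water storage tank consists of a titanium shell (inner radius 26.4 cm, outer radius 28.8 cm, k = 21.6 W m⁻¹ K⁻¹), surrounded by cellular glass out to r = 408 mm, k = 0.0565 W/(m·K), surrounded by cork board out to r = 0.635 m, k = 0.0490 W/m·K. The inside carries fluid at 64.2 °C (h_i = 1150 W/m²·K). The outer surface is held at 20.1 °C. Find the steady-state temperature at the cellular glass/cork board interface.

T = 42.0 °C

Series thermal resistances, inner to outer:
  R_conv,in = 1/(4πr²h) = 1/(4π·0.264²·1150) = 9.929×10^-4 K/W
  R_titanium = (1/0.264 − 1/0.288)/(4πk) = 0.3157/(4π·21.6) = 0.001163 K/W
  R_cellular glass = (1/0.288 − 1/0.408)/(4πk) = 1.021/(4π·0.0565) = 1.438 K/W
  R_cork board = (1/0.408 − 1/0.635)/(4πk) = 0.8762/(4π·0.0490) = 1.423 K/W
ΣR = 9.929×10^-4 + 0.001163 + 1.438 + 1.423 = 2.863 K/W
Q = ΔT/ΣR = (64.2 °C − 20.1 °C)/2.863 = 15.40 W
From the inner boundary to the cellular glass/cork board interface, ΣR_partial = 1.440 K/W.
T_interface = T_in − Q·ΣR_partial = 64.2 °C − (15.40)(1.440) = 42.0 °C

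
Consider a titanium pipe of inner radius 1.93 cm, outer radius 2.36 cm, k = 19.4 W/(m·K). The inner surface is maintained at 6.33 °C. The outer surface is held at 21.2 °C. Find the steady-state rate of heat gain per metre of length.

Q' = 2πk·ΔT/ln(r₂/r₁) = 2π × 19.4 × 14.87 / ln(0.0236/0.0193) = 9010 W/m

Q' = 9.01 kW/m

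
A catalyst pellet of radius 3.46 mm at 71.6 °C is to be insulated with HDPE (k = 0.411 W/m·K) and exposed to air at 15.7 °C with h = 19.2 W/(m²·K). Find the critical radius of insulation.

r_cr = 4.28 cm

For a sphere, r_cr = 2k_ins/h = 2·0.411/19.2 = 0.0428 m = 4.28 cm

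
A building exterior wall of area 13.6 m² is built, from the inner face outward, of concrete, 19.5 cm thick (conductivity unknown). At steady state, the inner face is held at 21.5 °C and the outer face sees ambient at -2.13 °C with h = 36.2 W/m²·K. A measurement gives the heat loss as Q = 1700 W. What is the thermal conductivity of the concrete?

k = 1.21 W/m·K

ΣR = ΔT/Q = |21.5 − -2.13|/1700 = 0.01390 K/W
Known resistances:
  R_conv,out = 1/(hA) = 1/(36.2·13.6) = 0.002031 K/W
R_concrete = ΣR − ΣR_known = 0.01390 − 0.002031 = 0.01187 K/W
L/(kA) = 0.01187 ⇒ k = 0.195/(0.01187·13.6) = 1.21 W/m·K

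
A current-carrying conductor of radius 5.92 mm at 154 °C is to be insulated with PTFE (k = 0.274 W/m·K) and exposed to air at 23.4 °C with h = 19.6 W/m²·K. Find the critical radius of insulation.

r_cr = 1.40 cm

For a cylinder, r_cr = k_ins/h = 0.274/19.6 = 0.0140 m = 1.40 cm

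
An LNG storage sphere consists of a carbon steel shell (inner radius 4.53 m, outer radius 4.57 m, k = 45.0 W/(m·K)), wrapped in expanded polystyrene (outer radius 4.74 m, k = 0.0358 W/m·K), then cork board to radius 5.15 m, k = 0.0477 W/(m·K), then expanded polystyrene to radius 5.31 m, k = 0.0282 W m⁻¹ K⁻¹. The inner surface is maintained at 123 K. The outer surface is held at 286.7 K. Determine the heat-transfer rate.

Resistance network (inner→outer):
  R_carbon steel = (1/4.53 − 1/4.57)/(4πk) = 0.001932/(4π·45.0) = 3.417×10^-6 K/W
  R_expanded polystyrene = (1/4.57 − 1/4.74)/(4πk) = 0.007848/(4π·0.0358) = 0.01744 K/W
  R_cork board = (1/4.74 − 1/5.15)/(4πk) = 0.01680/(4π·0.0477) = 0.02802 K/W
  R_expanded polystyrene = (1/5.15 − 1/5.31)/(4πk) = 0.005851/(4π·0.0282) = 0.01651 K/W
ΣR = 3.417×10^-6 + 0.01744 + 0.02802 + 0.01651 = 0.06197 K/W
Q = ΔT/ΣR = (123 K − 286.7 K)/0.06197 = -2640 W
(Negative Q ⇒ heat flows inward; heat gain = 2640 W.)

Q = 2640 W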